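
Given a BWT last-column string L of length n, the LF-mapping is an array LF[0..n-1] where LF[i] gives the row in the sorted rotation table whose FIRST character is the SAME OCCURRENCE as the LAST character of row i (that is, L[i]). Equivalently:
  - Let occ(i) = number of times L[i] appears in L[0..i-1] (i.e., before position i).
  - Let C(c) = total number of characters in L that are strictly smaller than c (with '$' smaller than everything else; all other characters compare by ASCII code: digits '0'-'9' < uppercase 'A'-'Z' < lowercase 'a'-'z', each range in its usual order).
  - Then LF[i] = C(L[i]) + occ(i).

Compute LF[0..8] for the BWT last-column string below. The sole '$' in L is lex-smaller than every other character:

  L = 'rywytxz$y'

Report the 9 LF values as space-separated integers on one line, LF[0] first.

Char counts: '$':1, 'r':1, 't':1, 'w':1, 'x':1, 'y':3, 'z':1
C (first-col start): C('$')=0, C('r')=1, C('t')=2, C('w')=3, C('x')=4, C('y')=5, C('z')=8
L[0]='r': occ=0, LF[0]=C('r')+0=1+0=1
L[1]='y': occ=0, LF[1]=C('y')+0=5+0=5
L[2]='w': occ=0, LF[2]=C('w')+0=3+0=3
L[3]='y': occ=1, LF[3]=C('y')+1=5+1=6
L[4]='t': occ=0, LF[4]=C('t')+0=2+0=2
L[5]='x': occ=0, LF[5]=C('x')+0=4+0=4
L[6]='z': occ=0, LF[6]=C('z')+0=8+0=8
L[7]='$': occ=0, LF[7]=C('$')+0=0+0=0
L[8]='y': occ=2, LF[8]=C('y')+2=5+2=7

Answer: 1 5 3 6 2 4 8 0 7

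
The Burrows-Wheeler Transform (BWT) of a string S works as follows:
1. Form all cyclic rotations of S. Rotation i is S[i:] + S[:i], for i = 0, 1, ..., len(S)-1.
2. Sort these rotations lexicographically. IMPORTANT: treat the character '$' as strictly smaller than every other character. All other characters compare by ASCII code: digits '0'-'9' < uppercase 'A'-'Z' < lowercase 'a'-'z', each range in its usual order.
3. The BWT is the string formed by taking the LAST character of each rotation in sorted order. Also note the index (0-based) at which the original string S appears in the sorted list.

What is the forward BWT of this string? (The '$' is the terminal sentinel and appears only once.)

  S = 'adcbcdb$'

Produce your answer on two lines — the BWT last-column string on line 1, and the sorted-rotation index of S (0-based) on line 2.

All 8 rotations (rotation i = S[i:]+S[:i]):
  rot[0] = adcbcdb$
  rot[1] = dcbcdb$a
  rot[2] = cbcdb$ad
  rot[3] = bcdb$adc
  rot[4] = cdb$adcb
  rot[5] = db$adcbc
  rot[6] = b$adcbcd
  rot[7] = $adcbcdb
Sorted (with $ < everything):
  sorted[0] = $adcbcdb  (last char: 'b')
  sorted[1] = adcbcdb$  (last char: '$')
  sorted[2] = b$adcbcd  (last char: 'd')
  sorted[3] = bcdb$adc  (last char: 'c')
  sorted[4] = cbcdb$ad  (last char: 'd')
  sorted[5] = cdb$adcb  (last char: 'b')
  sorted[6] = db$adcbc  (last char: 'c')
  sorted[7] = dcbcdb$a  (last char: 'a')
Last column: b$dcdbca
Original string S is at sorted index 1

Answer: b$dcdbca
1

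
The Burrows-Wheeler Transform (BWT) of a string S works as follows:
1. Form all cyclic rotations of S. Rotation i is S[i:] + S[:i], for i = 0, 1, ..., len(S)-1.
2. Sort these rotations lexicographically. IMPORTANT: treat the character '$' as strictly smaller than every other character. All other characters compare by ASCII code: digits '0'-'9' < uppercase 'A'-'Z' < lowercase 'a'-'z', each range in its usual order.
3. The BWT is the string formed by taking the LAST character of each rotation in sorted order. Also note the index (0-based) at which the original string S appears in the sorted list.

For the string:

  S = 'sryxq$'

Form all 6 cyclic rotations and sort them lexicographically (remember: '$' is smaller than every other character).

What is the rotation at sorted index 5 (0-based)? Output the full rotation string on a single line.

All 6 rotations (rotation i = S[i:]+S[:i]):
  rot[0] = sryxq$
  rot[1] = ryxq$s
  rot[2] = yxq$sr
  rot[3] = xq$sry
  rot[4] = q$sryx
  rot[5] = $sryxq
Sorted (with $ < everything):
  sorted[0] = $sryxq
  sorted[1] = q$sryx
  sorted[2] = ryxq$s
  sorted[3] = sryxq$
  sorted[4] = xq$sry
  sorted[5] = yxq$sr
sorted[5] = yxq$sr

Answer: yxq$sr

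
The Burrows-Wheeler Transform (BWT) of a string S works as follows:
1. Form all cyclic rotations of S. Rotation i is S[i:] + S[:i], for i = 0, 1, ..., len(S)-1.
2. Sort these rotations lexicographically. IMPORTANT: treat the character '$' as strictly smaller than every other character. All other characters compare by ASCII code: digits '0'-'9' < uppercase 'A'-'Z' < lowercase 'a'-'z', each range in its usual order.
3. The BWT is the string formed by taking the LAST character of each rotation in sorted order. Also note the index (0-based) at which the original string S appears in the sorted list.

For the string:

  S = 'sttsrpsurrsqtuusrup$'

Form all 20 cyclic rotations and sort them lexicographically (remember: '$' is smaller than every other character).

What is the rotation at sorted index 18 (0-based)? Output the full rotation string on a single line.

Answer: usrup$sttsrpsurrsqtu

Derivation:
All 20 rotations (rotation i = S[i:]+S[:i]):
  rot[0] = sttsrpsurrsqtuusrup$
  rot[1] = ttsrpsurrsqtuusrup$s
  rot[2] = tsrpsurrsqtuusrup$st
  rot[3] = srpsurrsqtuusrup$stt
  rot[4] = rpsurrsqtuusrup$stts
  rot[5] = psurrsqtuusrup$sttsr
  rot[6] = surrsqtuusrup$sttsrp
  rot[7] = urrsqtuusrup$sttsrps
  rot[8] = rrsqtuusrup$sttsrpsu
  rot[9] = rsqtuusrup$sttsrpsur
  rot[10] = sqtuusrup$sttsrpsurr
  rot[11] = qtuusrup$sttsrpsurrs
  rot[12] = tuusrup$sttsrpsurrsq
  rot[13] = uusrup$sttsrpsurrsqt
  rot[14] = usrup$sttsrpsurrsqtu
  rot[15] = srup$sttsrpsurrsqtuu
  rot[16] = rup$sttsrpsurrsqtuus
  rot[17] = up$sttsrpsurrsqtuusr
  rot[18] = p$sttsrpsurrsqtuusru
  rot[19] = $sttsrpsurrsqtuusrup
Sorted (with $ < everything):
  sorted[0] = $sttsrpsurrsqtuusrup
  sorted[1] = p$sttsrpsurrsqtuusru
  sorted[2] = psurrsqtuusrup$sttsr
  sorted[3] = qtuusrup$sttsrpsurrs
  sorted[4] = rpsurrsqtuusrup$stts
  sorted[5] = rrsqtuusrup$sttsrpsu
  sorted[6] = rsqtuusrup$sttsrpsur
  sorted[7] = rup$sttsrpsurrsqtuus
  sorted[8] = sqtuusrup$sttsrpsurr
  sorted[9] = srpsurrsqtuusrup$stt
  sorted[10] = srup$sttsrpsurrsqtuu
  sorted[11] = sttsrpsurrsqtuusrup$
  sorted[12] = surrsqtuusrup$sttsrp
  sorted[13] = tsrpsurrsqtuusrup$st
  sorted[14] = ttsrpsurrsqtuusrup$s
  sorted[15] = tuusrup$sttsrpsurrsq
  sorted[16] = up$sttsrpsurrsqtuusr
  sorted[17] = urrsqtuusrup$sttsrps
  sorted[18] = usrup$sttsrpsurrsqtu
  sorted[19] = uusrup$sttsrpsurrsqt
sorted[18] = usrup$sttsrpsurrsqtu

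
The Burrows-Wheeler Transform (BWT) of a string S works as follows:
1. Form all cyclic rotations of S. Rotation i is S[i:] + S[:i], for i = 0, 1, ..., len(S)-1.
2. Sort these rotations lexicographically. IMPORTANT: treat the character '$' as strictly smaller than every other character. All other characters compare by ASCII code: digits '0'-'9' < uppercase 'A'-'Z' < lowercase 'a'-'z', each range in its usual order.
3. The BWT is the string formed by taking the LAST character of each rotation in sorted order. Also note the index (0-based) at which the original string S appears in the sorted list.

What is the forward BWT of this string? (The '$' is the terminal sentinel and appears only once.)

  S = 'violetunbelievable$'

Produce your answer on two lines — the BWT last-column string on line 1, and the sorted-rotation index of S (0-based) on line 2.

All 19 rotations (rotation i = S[i:]+S[:i]):
  rot[0] = violetunbelievable$
  rot[1] = ioletunbelievable$v
  rot[2] = oletunbelievable$vi
  rot[3] = letunbelievable$vio
  rot[4] = etunbelievable$viol
  rot[5] = tunbelievable$viole
  rot[6] = unbelievable$violet
  rot[7] = nbelievable$violetu
  rot[8] = believable$violetun
  rot[9] = elievable$violetunb
  rot[10] = lievable$violetunbe
  rot[11] = ievable$violetunbel
  rot[12] = evable$violetunbeli
  rot[13] = vable$violetunbelie
  rot[14] = able$violetunbeliev
  rot[15] = ble$violetunbelieva
  rot[16] = le$violetunbelievab
  rot[17] = e$violetunbelievabl
  rot[18] = $violetunbelievable
Sorted (with $ < everything):
  sorted[0] = $violetunbelievable  (last char: 'e')
  sorted[1] = able$violetunbeliev  (last char: 'v')
  sorted[2] = believable$violetun  (last char: 'n')
  sorted[3] = ble$violetunbelieva  (last char: 'a')
  sorted[4] = e$violetunbelievabl  (last char: 'l')
  sorted[5] = elievable$violetunb  (last char: 'b')
  sorted[6] = etunbelievable$viol  (last char: 'l')
  sorted[7] = evable$violetunbeli  (last char: 'i')
  sorted[8] = ievable$violetunbel  (last char: 'l')
  sorted[9] = ioletunbelievable$v  (last char: 'v')
  sorted[10] = le$violetunbelievab  (last char: 'b')
  sorted[11] = letunbelievable$vio  (last char: 'o')
  sorted[12] = lievable$violetunbe  (last char: 'e')
  sorted[13] = nbelievable$violetu  (last char: 'u')
  sorted[14] = oletunbelievable$vi  (last char: 'i')
  sorted[15] = tunbelievable$viole  (last char: 'e')
  sorted[16] = unbelievable$violet  (last char: 't')
  sorted[17] = vable$violetunbelie  (last char: 'e')
  sorted[18] = violetunbelievable$  (last char: '$')
Last column: evnalblilvboeuiete$
Original string S is at sorted index 18

Answer: evnalblilvboeuiete$
18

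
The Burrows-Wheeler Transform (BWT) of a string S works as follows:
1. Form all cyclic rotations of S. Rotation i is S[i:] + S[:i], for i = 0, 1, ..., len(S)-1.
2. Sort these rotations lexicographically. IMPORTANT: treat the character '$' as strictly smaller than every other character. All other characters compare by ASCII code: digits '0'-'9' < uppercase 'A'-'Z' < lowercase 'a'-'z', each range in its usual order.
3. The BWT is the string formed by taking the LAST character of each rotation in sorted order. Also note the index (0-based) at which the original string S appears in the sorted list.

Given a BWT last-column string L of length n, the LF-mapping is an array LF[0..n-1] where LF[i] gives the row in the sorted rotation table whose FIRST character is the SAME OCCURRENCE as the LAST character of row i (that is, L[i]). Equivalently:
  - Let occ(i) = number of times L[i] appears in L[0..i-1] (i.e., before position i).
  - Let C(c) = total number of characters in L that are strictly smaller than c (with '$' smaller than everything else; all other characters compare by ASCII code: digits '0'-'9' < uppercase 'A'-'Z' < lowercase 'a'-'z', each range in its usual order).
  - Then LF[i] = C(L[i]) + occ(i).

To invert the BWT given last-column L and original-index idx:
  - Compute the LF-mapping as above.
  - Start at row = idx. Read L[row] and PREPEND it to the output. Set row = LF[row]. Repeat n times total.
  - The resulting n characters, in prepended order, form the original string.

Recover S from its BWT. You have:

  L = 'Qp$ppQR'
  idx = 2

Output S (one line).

Answer: QpRppQ$

Derivation:
LF mapping: 1 4 0 5 6 2 3
Walk LF starting at row 2, prepending L[row]:
  step 1: row=2, L[2]='$', prepend. Next row=LF[2]=0
  step 2: row=0, L[0]='Q', prepend. Next row=LF[0]=1
  step 3: row=1, L[1]='p', prepend. Next row=LF[1]=4
  step 4: row=4, L[4]='p', prepend. Next row=LF[4]=6
  step 5: row=6, L[6]='R', prepend. Next row=LF[6]=3
  step 6: row=3, L[3]='p', prepend. Next row=LF[3]=5
  step 7: row=5, L[5]='Q', prepend. Next row=LF[5]=2
Reversed output: QpRppQ$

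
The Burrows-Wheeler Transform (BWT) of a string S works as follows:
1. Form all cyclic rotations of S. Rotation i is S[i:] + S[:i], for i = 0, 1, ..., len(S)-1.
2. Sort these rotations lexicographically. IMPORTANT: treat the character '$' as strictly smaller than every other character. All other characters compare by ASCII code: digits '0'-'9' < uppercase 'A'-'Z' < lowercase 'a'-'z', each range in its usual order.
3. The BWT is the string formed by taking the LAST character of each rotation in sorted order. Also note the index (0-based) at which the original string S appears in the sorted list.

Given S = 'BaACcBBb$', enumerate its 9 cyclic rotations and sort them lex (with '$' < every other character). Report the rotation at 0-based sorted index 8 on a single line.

All 9 rotations (rotation i = S[i:]+S[:i]):
  rot[0] = BaACcBBb$
  rot[1] = aACcBBb$B
  rot[2] = ACcBBb$Ba
  rot[3] = CcBBb$BaA
  rot[4] = cBBb$BaAC
  rot[5] = BBb$BaACc
  rot[6] = Bb$BaACcB
  rot[7] = b$BaACcBB
  rot[8] = $BaACcBBb
Sorted (with $ < everything):
  sorted[0] = $BaACcBBb
  sorted[1] = ACcBBb$Ba
  sorted[2] = BBb$BaACc
  sorted[3] = BaACcBBb$
  sorted[4] = Bb$BaACcB
  sorted[5] = CcBBb$BaA
  sorted[6] = aACcBBb$B
  sorted[7] = b$BaACcBB
  sorted[8] = cBBb$BaAC
sorted[8] = cBBb$BaAC

Answer: cBBb$BaAC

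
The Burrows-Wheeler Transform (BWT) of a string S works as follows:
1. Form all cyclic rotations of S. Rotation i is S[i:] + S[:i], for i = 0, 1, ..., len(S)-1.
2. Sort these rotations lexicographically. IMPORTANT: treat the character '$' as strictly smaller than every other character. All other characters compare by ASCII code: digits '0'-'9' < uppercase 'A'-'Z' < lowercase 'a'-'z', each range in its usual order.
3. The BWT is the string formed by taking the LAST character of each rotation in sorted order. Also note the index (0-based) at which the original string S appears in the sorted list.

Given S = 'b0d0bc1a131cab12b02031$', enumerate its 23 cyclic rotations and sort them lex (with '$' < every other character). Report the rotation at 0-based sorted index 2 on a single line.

Answer: 031$b0d0bc1a131cab12b02

Derivation:
All 23 rotations (rotation i = S[i:]+S[:i]):
  rot[0] = b0d0bc1a131cab12b02031$
  rot[1] = 0d0bc1a131cab12b02031$b
  rot[2] = d0bc1a131cab12b02031$b0
  rot[3] = 0bc1a131cab12b02031$b0d
  rot[4] = bc1a131cab12b02031$b0d0
  rot[5] = c1a131cab12b02031$b0d0b
  rot[6] = 1a131cab12b02031$b0d0bc
  rot[7] = a131cab12b02031$b0d0bc1
  rot[8] = 131cab12b02031$b0d0bc1a
  rot[9] = 31cab12b02031$b0d0bc1a1
  rot[10] = 1cab12b02031$b0d0bc1a13
  rot[11] = cab12b02031$b0d0bc1a131
  rot[12] = ab12b02031$b0d0bc1a131c
  rot[13] = b12b02031$b0d0bc1a131ca
  rot[14] = 12b02031$b0d0bc1a131cab
  rot[15] = 2b02031$b0d0bc1a131cab1
  rot[16] = b02031$b0d0bc1a131cab12
  rot[17] = 02031$b0d0bc1a131cab12b
  rot[18] = 2031$b0d0bc1a131cab12b0
  rot[19] = 031$b0d0bc1a131cab12b02
  rot[20] = 31$b0d0bc1a131cab12b020
  rot[21] = 1$b0d0bc1a131cab12b0203
  rot[22] = $b0d0bc1a131cab12b02031
Sorted (with $ < everything):
  sorted[0] = $b0d0bc1a131cab12b02031
  sorted[1] = 02031$b0d0bc1a131cab12b
  sorted[2] = 031$b0d0bc1a131cab12b02
  sorted[3] = 0bc1a131cab12b02031$b0d
  sorted[4] = 0d0bc1a131cab12b02031$b
  sorted[5] = 1$b0d0bc1a131cab12b0203
  sorted[6] = 12b02031$b0d0bc1a131cab
  sorted[7] = 131cab12b02031$b0d0bc1a
  sorted[8] = 1a131cab12b02031$b0d0bc
  sorted[9] = 1cab12b02031$b0d0bc1a13
  sorted[10] = 2031$b0d0bc1a131cab12b0
  sorted[11] = 2b02031$b0d0bc1a131cab1
  sorted[12] = 31$b0d0bc1a131cab12b020
  sorted[13] = 31cab12b02031$b0d0bc1a1
  sorted[14] = a131cab12b02031$b0d0bc1
  sorted[15] = ab12b02031$b0d0bc1a131c
  sorted[16] = b02031$b0d0bc1a131cab12
  sorted[17] = b0d0bc1a131cab12b02031$
  sorted[18] = b12b02031$b0d0bc1a131ca
  sorted[19] = bc1a131cab12b02031$b0d0
  sorted[20] = c1a131cab12b02031$b0d0b
  sorted[21] = cab12b02031$b0d0bc1a131
  sorted[22] = d0bc1a131cab12b02031$b0
sorted[2] = 031$b0d0bc1a131cab12b02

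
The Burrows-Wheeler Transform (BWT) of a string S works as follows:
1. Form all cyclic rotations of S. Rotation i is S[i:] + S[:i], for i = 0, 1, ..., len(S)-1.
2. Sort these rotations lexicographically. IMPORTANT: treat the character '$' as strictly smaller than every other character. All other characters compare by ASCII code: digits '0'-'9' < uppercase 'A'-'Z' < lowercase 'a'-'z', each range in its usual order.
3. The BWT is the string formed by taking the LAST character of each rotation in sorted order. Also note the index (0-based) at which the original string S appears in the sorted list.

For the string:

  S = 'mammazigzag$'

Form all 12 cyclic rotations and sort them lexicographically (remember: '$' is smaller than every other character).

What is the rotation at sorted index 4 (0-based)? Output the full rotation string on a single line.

Answer: g$mammazigza

Derivation:
All 12 rotations (rotation i = S[i:]+S[:i]):
  rot[0] = mammazigzag$
  rot[1] = ammazigzag$m
  rot[2] = mmazigzag$ma
  rot[3] = mazigzag$mam
  rot[4] = azigzag$mamm
  rot[5] = zigzag$mamma
  rot[6] = igzag$mammaz
  rot[7] = gzag$mammazi
  rot[8] = zag$mammazig
  rot[9] = ag$mammazigz
  rot[10] = g$mammazigza
  rot[11] = $mammazigzag
Sorted (with $ < everything):
  sorted[0] = $mammazigzag
  sorted[1] = ag$mammazigz
  sorted[2] = ammazigzag$m
  sorted[3] = azigzag$mamm
  sorted[4] = g$mammazigza
  sorted[5] = gzag$mammazi
  sorted[6] = igzag$mammaz
  sorted[7] = mammazigzag$
  sorted[8] = mazigzag$mam
  sorted[9] = mmazigzag$ma
  sorted[10] = zag$mammazig
  sorted[11] = zigzag$mamma
sorted[4] = g$mammazigza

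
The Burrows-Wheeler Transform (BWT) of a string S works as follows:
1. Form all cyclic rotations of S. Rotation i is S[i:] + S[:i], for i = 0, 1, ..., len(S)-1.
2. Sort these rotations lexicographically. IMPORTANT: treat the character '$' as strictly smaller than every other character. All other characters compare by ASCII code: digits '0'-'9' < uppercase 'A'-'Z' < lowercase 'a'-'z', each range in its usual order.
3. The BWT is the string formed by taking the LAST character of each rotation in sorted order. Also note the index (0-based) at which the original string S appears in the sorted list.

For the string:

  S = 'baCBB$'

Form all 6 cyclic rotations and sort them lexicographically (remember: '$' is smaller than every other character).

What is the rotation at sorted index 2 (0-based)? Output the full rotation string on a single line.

Answer: BB$baC

Derivation:
All 6 rotations (rotation i = S[i:]+S[:i]):
  rot[0] = baCBB$
  rot[1] = aCBB$b
  rot[2] = CBB$ba
  rot[3] = BB$baC
  rot[4] = B$baCB
  rot[5] = $baCBB
Sorted (with $ < everything):
  sorted[0] = $baCBB
  sorted[1] = B$baCB
  sorted[2] = BB$baC
  sorted[3] = CBB$ba
  sorted[4] = aCBB$b
  sorted[5] = baCBB$
sorted[2] = BB$baC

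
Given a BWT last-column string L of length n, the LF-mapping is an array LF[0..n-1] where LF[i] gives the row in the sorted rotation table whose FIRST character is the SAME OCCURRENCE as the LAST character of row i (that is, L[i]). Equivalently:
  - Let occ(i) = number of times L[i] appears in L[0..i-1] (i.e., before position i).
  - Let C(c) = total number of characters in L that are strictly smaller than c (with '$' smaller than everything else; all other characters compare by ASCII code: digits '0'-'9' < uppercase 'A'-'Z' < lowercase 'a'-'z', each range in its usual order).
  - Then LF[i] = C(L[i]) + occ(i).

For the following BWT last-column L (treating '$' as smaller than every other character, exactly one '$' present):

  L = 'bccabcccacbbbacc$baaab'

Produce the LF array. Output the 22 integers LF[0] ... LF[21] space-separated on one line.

Answer: 7 14 15 1 8 16 17 18 2 19 9 10 11 3 20 21 0 12 4 5 6 13

Derivation:
Char counts: '$':1, 'a':6, 'b':7, 'c':8
C (first-col start): C('$')=0, C('a')=1, C('b')=7, C('c')=14
L[0]='b': occ=0, LF[0]=C('b')+0=7+0=7
L[1]='c': occ=0, LF[1]=C('c')+0=14+0=14
L[2]='c': occ=1, LF[2]=C('c')+1=14+1=15
L[3]='a': occ=0, LF[3]=C('a')+0=1+0=1
L[4]='b': occ=1, LF[4]=C('b')+1=7+1=8
L[5]='c': occ=2, LF[5]=C('c')+2=14+2=16
L[6]='c': occ=3, LF[6]=C('c')+3=14+3=17
L[7]='c': occ=4, LF[7]=C('c')+4=14+4=18
L[8]='a': occ=1, LF[8]=C('a')+1=1+1=2
L[9]='c': occ=5, LF[9]=C('c')+5=14+5=19
L[10]='b': occ=2, LF[10]=C('b')+2=7+2=9
L[11]='b': occ=3, LF[11]=C('b')+3=7+3=10
L[12]='b': occ=4, LF[12]=C('b')+4=7+4=11
L[13]='a': occ=2, LF[13]=C('a')+2=1+2=3
L[14]='c': occ=6, LF[14]=C('c')+6=14+6=20
L[15]='c': occ=7, LF[15]=C('c')+7=14+7=21
L[16]='$': occ=0, LF[16]=C('$')+0=0+0=0
L[17]='b': occ=5, LF[17]=C('b')+5=7+5=12
L[18]='a': occ=3, LF[18]=C('a')+3=1+3=4
L[19]='a': occ=4, LF[19]=C('a')+4=1+4=5
L[20]='a': occ=5, LF[20]=C('a')+5=1+5=6
L[21]='b': occ=6, LF[21]=C('b')+6=7+6=13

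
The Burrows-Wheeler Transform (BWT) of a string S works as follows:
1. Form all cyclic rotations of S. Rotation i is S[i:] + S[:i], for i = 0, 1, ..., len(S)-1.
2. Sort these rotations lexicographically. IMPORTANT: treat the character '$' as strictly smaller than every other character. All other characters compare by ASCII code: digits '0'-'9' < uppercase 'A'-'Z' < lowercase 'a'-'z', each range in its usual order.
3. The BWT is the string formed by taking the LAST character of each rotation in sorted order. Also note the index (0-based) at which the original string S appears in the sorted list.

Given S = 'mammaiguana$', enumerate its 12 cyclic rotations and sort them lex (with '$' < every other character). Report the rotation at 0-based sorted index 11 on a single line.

Answer: uana$mammaig

Derivation:
All 12 rotations (rotation i = S[i:]+S[:i]):
  rot[0] = mammaiguana$
  rot[1] = ammaiguana$m
  rot[2] = mmaiguana$ma
  rot[3] = maiguana$mam
  rot[4] = aiguana$mamm
  rot[5] = iguana$mamma
  rot[6] = guana$mammai
  rot[7] = uana$mammaig
  rot[8] = ana$mammaigu
  rot[9] = na$mammaigua
  rot[10] = a$mammaiguan
  rot[11] = $mammaiguana
Sorted (with $ < everything):
  sorted[0] = $mammaiguana
  sorted[1] = a$mammaiguan
  sorted[2] = aiguana$mamm
  sorted[3] = ammaiguana$m
  sorted[4] = ana$mammaigu
  sorted[5] = guana$mammai
  sorted[6] = iguana$mamma
  sorted[7] = maiguana$mam
  sorted[8] = mammaiguana$
  sorted[9] = mmaiguana$ma
  sorted[10] = na$mammaigua
  sorted[11] = uana$mammaig
sorted[11] = uana$mammaig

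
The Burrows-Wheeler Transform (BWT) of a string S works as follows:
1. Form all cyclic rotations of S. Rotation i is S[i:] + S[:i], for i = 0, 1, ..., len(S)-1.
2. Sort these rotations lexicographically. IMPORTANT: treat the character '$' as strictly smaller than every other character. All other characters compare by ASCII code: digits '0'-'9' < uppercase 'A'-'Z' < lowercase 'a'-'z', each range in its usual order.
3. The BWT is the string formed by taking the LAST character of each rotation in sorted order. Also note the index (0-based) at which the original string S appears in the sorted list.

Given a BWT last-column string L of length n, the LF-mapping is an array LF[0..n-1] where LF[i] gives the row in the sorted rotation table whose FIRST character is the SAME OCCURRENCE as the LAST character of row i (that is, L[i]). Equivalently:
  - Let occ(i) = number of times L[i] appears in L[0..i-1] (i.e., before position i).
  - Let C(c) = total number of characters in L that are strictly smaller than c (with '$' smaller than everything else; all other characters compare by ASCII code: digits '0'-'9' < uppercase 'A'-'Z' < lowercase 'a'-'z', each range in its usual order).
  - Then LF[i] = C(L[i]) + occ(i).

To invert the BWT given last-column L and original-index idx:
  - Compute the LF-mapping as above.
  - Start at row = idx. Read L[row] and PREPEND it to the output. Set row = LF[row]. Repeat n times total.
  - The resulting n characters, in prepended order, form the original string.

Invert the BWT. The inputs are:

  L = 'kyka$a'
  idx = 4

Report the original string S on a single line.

Answer: kayak$

Derivation:
LF mapping: 3 5 4 1 0 2
Walk LF starting at row 4, prepending L[row]:
  step 1: row=4, L[4]='$', prepend. Next row=LF[4]=0
  step 2: row=0, L[0]='k', prepend. Next row=LF[0]=3
  step 3: row=3, L[3]='a', prepend. Next row=LF[3]=1
  step 4: row=1, L[1]='y', prepend. Next row=LF[1]=5
  step 5: row=5, L[5]='a', prepend. Next row=LF[5]=2
  step 6: row=2, L[2]='k', prepend. Next row=LF[2]=4
Reversed output: kayak$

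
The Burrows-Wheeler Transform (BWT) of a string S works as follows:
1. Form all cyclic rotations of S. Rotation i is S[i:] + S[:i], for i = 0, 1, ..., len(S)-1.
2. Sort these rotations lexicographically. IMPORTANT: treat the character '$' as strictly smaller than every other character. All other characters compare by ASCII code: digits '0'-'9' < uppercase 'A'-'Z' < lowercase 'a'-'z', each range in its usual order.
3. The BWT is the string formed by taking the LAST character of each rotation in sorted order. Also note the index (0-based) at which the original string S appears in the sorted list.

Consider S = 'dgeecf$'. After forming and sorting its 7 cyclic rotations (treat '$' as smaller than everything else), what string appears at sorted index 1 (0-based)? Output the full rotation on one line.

All 7 rotations (rotation i = S[i:]+S[:i]):
  rot[0] = dgeecf$
  rot[1] = geecf$d
  rot[2] = eecf$dg
  rot[3] = ecf$dge
  rot[4] = cf$dgee
  rot[5] = f$dgeec
  rot[6] = $dgeecf
Sorted (with $ < everything):
  sorted[0] = $dgeecf
  sorted[1] = cf$dgee
  sorted[2] = dgeecf$
  sorted[3] = ecf$dge
  sorted[4] = eecf$dg
  sorted[5] = f$dgeec
  sorted[6] = geecf$d
sorted[1] = cf$dgee

Answer: cf$dgee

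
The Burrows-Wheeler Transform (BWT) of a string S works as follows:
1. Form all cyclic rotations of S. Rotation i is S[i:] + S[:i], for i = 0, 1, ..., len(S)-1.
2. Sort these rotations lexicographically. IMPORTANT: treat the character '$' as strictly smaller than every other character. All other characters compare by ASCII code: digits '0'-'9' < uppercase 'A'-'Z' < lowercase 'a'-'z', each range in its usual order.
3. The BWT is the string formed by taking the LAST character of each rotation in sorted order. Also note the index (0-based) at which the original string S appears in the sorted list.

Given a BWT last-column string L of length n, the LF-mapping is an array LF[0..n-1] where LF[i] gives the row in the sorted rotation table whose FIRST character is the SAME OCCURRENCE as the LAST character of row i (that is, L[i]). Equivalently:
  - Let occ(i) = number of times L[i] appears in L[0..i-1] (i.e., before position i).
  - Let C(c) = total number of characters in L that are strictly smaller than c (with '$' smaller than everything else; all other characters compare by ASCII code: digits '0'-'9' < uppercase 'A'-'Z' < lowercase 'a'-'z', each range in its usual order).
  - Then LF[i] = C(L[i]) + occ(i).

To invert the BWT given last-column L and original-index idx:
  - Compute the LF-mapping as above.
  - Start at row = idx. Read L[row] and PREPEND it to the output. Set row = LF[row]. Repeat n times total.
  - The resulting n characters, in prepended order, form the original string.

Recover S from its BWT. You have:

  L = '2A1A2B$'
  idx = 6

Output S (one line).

Answer: BA2A12$

Derivation:
LF mapping: 2 4 1 5 3 6 0
Walk LF starting at row 6, prepending L[row]:
  step 1: row=6, L[6]='$', prepend. Next row=LF[6]=0
  step 2: row=0, L[0]='2', prepend. Next row=LF[0]=2
  step 3: row=2, L[2]='1', prepend. Next row=LF[2]=1
  step 4: row=1, L[1]='A', prepend. Next row=LF[1]=4
  step 5: row=4, L[4]='2', prepend. Next row=LF[4]=3
  step 6: row=3, L[3]='A', prepend. Next row=LF[3]=5
  step 7: row=5, L[5]='B', prepend. Next row=LF[5]=6
Reversed output: BA2A12$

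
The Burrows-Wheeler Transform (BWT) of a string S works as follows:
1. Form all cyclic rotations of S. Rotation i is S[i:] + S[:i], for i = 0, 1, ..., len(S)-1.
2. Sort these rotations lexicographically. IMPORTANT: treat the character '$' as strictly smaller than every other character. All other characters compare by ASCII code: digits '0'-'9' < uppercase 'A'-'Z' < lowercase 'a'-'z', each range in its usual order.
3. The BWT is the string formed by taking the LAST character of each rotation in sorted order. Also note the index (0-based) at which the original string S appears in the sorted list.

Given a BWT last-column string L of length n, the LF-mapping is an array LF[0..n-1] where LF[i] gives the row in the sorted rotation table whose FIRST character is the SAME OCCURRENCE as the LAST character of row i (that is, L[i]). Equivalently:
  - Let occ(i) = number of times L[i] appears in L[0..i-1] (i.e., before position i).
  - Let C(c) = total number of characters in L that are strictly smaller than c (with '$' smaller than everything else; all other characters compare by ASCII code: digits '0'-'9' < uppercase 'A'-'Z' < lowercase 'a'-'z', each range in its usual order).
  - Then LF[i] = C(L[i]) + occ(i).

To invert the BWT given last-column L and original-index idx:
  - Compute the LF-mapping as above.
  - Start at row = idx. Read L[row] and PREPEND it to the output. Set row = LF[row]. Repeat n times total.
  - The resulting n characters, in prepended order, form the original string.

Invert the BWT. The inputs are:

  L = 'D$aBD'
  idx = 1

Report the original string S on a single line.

LF mapping: 2 0 4 1 3
Walk LF starting at row 1, prepending L[row]:
  step 1: row=1, L[1]='$', prepend. Next row=LF[1]=0
  step 2: row=0, L[0]='D', prepend. Next row=LF[0]=2
  step 3: row=2, L[2]='a', prepend. Next row=LF[2]=4
  step 4: row=4, L[4]='D', prepend. Next row=LF[4]=3
  step 5: row=3, L[3]='B', prepend. Next row=LF[3]=1
Reversed output: BDaD$

Answer: BDaD$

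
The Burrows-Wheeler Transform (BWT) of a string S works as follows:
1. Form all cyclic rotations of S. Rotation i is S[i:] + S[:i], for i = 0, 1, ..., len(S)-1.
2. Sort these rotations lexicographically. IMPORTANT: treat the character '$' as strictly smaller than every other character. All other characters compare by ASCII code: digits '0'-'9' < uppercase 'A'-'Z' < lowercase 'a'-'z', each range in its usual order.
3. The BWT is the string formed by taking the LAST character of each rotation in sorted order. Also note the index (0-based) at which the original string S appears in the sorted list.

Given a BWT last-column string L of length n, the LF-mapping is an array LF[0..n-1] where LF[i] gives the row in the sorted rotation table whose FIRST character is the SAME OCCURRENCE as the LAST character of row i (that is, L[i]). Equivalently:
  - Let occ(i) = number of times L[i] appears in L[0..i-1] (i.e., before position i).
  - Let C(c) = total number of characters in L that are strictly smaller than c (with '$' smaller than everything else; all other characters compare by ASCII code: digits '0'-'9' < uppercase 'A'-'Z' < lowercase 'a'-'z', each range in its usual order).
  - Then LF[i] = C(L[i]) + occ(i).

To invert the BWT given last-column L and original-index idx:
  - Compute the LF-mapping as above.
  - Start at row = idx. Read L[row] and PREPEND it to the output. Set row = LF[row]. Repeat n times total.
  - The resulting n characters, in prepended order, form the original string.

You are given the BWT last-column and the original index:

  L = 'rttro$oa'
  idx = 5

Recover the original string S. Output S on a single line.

LF mapping: 4 6 7 5 2 0 3 1
Walk LF starting at row 5, prepending L[row]:
  step 1: row=5, L[5]='$', prepend. Next row=LF[5]=0
  step 2: row=0, L[0]='r', prepend. Next row=LF[0]=4
  step 3: row=4, L[4]='o', prepend. Next row=LF[4]=2
  step 4: row=2, L[2]='t', prepend. Next row=LF[2]=7
  step 5: row=7, L[7]='a', prepend. Next row=LF[7]=1
  step 6: row=1, L[1]='t', prepend. Next row=LF[1]=6
  step 7: row=6, L[6]='o', prepend. Next row=LF[6]=3
  step 8: row=3, L[3]='r', prepend. Next row=LF[3]=5
Reversed output: rotator$

Answer: rotator$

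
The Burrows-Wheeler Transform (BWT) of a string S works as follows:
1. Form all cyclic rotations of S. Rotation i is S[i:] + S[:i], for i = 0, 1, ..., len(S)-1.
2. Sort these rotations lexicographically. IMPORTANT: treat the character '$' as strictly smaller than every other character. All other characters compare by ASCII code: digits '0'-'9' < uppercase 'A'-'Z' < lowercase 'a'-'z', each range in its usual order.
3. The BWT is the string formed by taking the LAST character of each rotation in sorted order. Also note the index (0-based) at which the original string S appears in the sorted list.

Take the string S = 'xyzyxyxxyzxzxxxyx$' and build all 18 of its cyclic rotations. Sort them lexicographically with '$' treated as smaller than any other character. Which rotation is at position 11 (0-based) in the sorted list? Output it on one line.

All 18 rotations (rotation i = S[i:]+S[:i]):
  rot[0] = xyzyxyxxyzxzxxxyx$
  rot[1] = yzyxyxxyzxzxxxyx$x
  rot[2] = zyxyxxyzxzxxxyx$xy
  rot[3] = yxyxxyzxzxxxyx$xyz
  rot[4] = xyxxyzxzxxxyx$xyzy
  rot[5] = yxxyzxzxxxyx$xyzyx
  rot[6] = xxyzxzxxxyx$xyzyxy
  rot[7] = xyzxzxxxyx$xyzyxyx
  rot[8] = yzxzxxxyx$xyzyxyxx
  rot[9] = zxzxxxyx$xyzyxyxxy
  rot[10] = xzxxxyx$xyzyxyxxyz
  rot[11] = zxxxyx$xyzyxyxxyzx
  rot[12] = xxxyx$xyzyxyxxyzxz
  rot[13] = xxyx$xyzyxyxxyzxzx
  rot[14] = xyx$xyzyxyxxyzxzxx
  rot[15] = yx$xyzyxyxxyzxzxxx
  rot[16] = x$xyzyxyxxyzxzxxxy
  rot[17] = $xyzyxyxxyzxzxxxyx
Sorted (with $ < everything):
  sorted[0] = $xyzyxyxxyzxzxxxyx
  sorted[1] = x$xyzyxyxxyzxzxxxy
  sorted[2] = xxxyx$xyzyxyxxyzxz
  sorted[3] = xxyx$xyzyxyxxyzxzx
  sorted[4] = xxyzxzxxxyx$xyzyxy
  sorted[5] = xyx$xyzyxyxxyzxzxx
  sorted[6] = xyxxyzxzxxxyx$xyzy
  sorted[7] = xyzxzxxxyx$xyzyxyx
  sorted[8] = xyzyxyxxyzxzxxxyx$
  sorted[9] = xzxxxyx$xyzyxyxxyz
  sorted[10] = yx$xyzyxyxxyzxzxxx
  sorted[11] = yxxyzxzxxxyx$xyzyx
  sorted[12] = yxyxxyzxzxxxyx$xyz
  sorted[13] = yzxzxxxyx$xyzyxyxx
  sorted[14] = yzyxyxxyzxzxxxyx$x
  sorted[15] = zxxxyx$xyzyxyxxyzx
  sorted[16] = zxzxxxyx$xyzyxyxxy
  sorted[17] = zyxyxxyzxzxxxyx$xy
sorted[11] = yxxyzxzxxxyx$xyzyx

Answer: yxxyzxzxxxyx$xyzyx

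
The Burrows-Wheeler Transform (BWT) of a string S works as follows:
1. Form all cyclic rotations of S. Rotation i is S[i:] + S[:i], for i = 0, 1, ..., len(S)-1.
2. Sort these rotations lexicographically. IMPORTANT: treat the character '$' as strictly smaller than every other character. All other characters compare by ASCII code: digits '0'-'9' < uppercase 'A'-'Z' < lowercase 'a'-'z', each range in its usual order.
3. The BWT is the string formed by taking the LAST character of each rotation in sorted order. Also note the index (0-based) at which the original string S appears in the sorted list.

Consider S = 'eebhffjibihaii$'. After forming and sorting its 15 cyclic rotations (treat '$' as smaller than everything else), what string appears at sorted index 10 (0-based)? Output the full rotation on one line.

Answer: i$eebhffjibihai

Derivation:
All 15 rotations (rotation i = S[i:]+S[:i]):
  rot[0] = eebhffjibihaii$
  rot[1] = ebhffjibihaii$e
  rot[2] = bhffjibihaii$ee
  rot[3] = hffjibihaii$eeb
  rot[4] = ffjibihaii$eebh
  rot[5] = fjibihaii$eebhf
  rot[6] = jibihaii$eebhff
  rot[7] = ibihaii$eebhffj
  rot[8] = bihaii$eebhffji
  rot[9] = ihaii$eebhffjib
  rot[10] = haii$eebhffjibi
  rot[11] = aii$eebhffjibih
  rot[12] = ii$eebhffjibiha
  rot[13] = i$eebhffjibihai
  rot[14] = $eebhffjibihaii
Sorted (with $ < everything):
  sorted[0] = $eebhffjibihaii
  sorted[1] = aii$eebhffjibih
  sorted[2] = bhffjibihaii$ee
  sorted[3] = bihaii$eebhffji
  sorted[4] = ebhffjibihaii$e
  sorted[5] = eebhffjibihaii$
  sorted[6] = ffjibihaii$eebh
  sorted[7] = fjibihaii$eebhf
  sorted[8] = haii$eebhffjibi
  sorted[9] = hffjibihaii$eeb
  sorted[10] = i$eebhffjibihai
  sorted[11] = ibihaii$eebhffj
  sorted[12] = ihaii$eebhffjib
  sorted[13] = ii$eebhffjibiha
  sorted[14] = jibihaii$eebhff
sorted[10] = i$eebhffjibihai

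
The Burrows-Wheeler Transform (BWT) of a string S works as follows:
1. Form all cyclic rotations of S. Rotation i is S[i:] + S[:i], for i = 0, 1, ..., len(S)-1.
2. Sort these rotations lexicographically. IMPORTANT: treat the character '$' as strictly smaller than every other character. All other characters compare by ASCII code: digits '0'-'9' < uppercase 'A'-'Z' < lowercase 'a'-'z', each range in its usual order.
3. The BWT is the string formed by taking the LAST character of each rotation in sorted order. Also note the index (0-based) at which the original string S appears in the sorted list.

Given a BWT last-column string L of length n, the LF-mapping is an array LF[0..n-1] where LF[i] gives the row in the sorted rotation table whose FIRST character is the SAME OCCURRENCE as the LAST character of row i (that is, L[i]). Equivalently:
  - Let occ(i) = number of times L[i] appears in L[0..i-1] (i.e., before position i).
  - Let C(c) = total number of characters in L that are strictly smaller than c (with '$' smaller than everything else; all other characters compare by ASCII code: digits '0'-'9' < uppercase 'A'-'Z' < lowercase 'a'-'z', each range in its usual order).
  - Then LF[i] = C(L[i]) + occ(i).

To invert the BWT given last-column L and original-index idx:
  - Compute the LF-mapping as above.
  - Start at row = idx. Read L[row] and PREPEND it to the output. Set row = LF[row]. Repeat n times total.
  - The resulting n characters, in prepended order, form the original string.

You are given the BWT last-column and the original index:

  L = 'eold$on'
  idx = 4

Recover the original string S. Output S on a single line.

Answer: noodle$

Derivation:
LF mapping: 2 5 3 1 0 6 4
Walk LF starting at row 4, prepending L[row]:
  step 1: row=4, L[4]='$', prepend. Next row=LF[4]=0
  step 2: row=0, L[0]='e', prepend. Next row=LF[0]=2
  step 3: row=2, L[2]='l', prepend. Next row=LF[2]=3
  step 4: row=3, L[3]='d', prepend. Next row=LF[3]=1
  step 5: row=1, L[1]='o', prepend. Next row=LF[1]=5
  step 6: row=5, L[5]='o', prepend. Next row=LF[5]=6
  step 7: row=6, L[6]='n', prepend. Next row=LF[6]=4
Reversed output: noodle$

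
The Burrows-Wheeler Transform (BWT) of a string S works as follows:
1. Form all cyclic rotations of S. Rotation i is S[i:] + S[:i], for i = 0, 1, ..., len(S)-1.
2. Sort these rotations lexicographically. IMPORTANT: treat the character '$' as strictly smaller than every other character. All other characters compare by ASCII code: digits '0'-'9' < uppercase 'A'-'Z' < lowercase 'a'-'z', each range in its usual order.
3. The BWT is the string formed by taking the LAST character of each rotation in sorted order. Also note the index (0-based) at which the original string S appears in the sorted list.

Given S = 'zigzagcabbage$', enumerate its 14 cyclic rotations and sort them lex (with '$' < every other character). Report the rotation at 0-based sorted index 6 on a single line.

All 14 rotations (rotation i = S[i:]+S[:i]):
  rot[0] = zigzagcabbage$
  rot[1] = igzagcabbage$z
  rot[2] = gzagcabbage$zi
  rot[3] = zagcabbage$zig
  rot[4] = agcabbage$zigz
  rot[5] = gcabbage$zigza
  rot[6] = cabbage$zigzag
  rot[7] = abbage$zigzagc
  rot[8] = bbage$zigzagca
  rot[9] = bage$zigzagcab
  rot[10] = age$zigzagcabb
  rot[11] = ge$zigzagcabba
  rot[12] = e$zigzagcabbag
  rot[13] = $zigzagcabbage
Sorted (with $ < everything):
  sorted[0] = $zigzagcabbage
  sorted[1] = abbage$zigzagc
  sorted[2] = agcabbage$zigz
  sorted[3] = age$zigzagcabb
  sorted[4] = bage$zigzagcab
  sorted[5] = bbage$zigzagca
  sorted[6] = cabbage$zigzag
  sorted[7] = e$zigzagcabbag
  sorted[8] = gcabbage$zigza
  sorted[9] = ge$zigzagcabba
  sorted[10] = gzagcabbage$zi
  sorted[11] = igzagcabbage$z
  sorted[12] = zagcabbage$zig
  sorted[13] = zigzagcabbage$
sorted[6] = cabbage$zigzag

Answer: cabbage$zigzag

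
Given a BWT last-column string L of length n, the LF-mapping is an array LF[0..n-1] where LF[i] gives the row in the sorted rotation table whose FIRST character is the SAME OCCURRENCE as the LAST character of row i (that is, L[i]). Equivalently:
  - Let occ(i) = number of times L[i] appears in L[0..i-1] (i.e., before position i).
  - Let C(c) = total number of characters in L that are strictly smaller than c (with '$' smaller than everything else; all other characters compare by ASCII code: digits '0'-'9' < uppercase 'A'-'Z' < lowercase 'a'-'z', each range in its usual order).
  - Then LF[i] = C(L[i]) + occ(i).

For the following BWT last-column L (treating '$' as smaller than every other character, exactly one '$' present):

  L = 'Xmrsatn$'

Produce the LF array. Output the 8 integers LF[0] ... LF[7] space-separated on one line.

Answer: 1 3 5 6 2 7 4 0

Derivation:
Char counts: '$':1, 'X':1, 'a':1, 'm':1, 'n':1, 'r':1, 's':1, 't':1
C (first-col start): C('$')=0, C('X')=1, C('a')=2, C('m')=3, C('n')=4, C('r')=5, C('s')=6, C('t')=7
L[0]='X': occ=0, LF[0]=C('X')+0=1+0=1
L[1]='m': occ=0, LF[1]=C('m')+0=3+0=3
L[2]='r': occ=0, LF[2]=C('r')+0=5+0=5
L[3]='s': occ=0, LF[3]=C('s')+0=6+0=6
L[4]='a': occ=0, LF[4]=C('a')+0=2+0=2
L[5]='t': occ=0, LF[5]=C('t')+0=7+0=7
L[6]='n': occ=0, LF[6]=C('n')+0=4+0=4
L[7]='$': occ=0, LF[7]=C('$')+0=0+0=0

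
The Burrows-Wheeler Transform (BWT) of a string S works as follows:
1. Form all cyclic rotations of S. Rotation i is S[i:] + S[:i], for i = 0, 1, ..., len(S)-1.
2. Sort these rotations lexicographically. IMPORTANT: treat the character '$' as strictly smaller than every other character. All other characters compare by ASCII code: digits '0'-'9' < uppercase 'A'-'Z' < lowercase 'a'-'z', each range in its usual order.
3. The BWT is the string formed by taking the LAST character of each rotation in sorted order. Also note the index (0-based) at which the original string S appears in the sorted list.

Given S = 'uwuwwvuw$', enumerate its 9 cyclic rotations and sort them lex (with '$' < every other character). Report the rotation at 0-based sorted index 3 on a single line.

Answer: uwwvuw$uw

Derivation:
All 9 rotations (rotation i = S[i:]+S[:i]):
  rot[0] = uwuwwvuw$
  rot[1] = wuwwvuw$u
  rot[2] = uwwvuw$uw
  rot[3] = wwvuw$uwu
  rot[4] = wvuw$uwuw
  rot[5] = vuw$uwuww
  rot[6] = uw$uwuwwv
  rot[7] = w$uwuwwvu
  rot[8] = $uwuwwvuw
Sorted (with $ < everything):
  sorted[0] = $uwuwwvuw
  sorted[1] = uw$uwuwwv
  sorted[2] = uwuwwvuw$
  sorted[3] = uwwvuw$uw
  sorted[4] = vuw$uwuww
  sorted[5] = w$uwuwwvu
  sorted[6] = wuwwvuw$u
  sorted[7] = wvuw$uwuw
  sorted[8] = wwvuw$uwu
sorted[3] = uwwvuw$uw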